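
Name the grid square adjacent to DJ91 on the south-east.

EJ00

Longitude square 9; +1 → 10, wraps to 0, carry into field.
Longitude field D = 3; +1 → 4 = E.
Latitude square 1; −1 → 0.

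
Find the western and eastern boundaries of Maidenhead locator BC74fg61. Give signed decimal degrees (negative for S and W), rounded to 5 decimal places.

Field B=1, C=2: +1·20° lon, +2·10° lat → SW at lon -160°, lat -70°.
Square 7, 4: +7·2° lon, +4·1° lat → SW at lon -146°, lat -66°.
Subsquare f=5, g=6: +5·0.0833333° lon, +6·0.0416667° lat → SW at lon -145.583°, lat -65.75°.
Extended square 6, 1: +6·0.00833333° lon, +1·0.00416667° lat → SW at lon -145.533°, lat -65.7458°.
Cell spans 0.00833333° lon × 0.00416667° lat.
west -145.53333, east -145.52500.

-145.53333, -145.52500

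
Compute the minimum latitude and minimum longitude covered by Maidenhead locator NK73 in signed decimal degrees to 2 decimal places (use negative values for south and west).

13.00, 94.00

Field N=13, K=10: +13·20° lon, +10·10° lat → SW at lon 80°, lat 10°.
Square 7, 3: +7·2° lon, +3·1° lat → SW at lon 94°, lat 13°.
latitude 13.00, longitude 94.00.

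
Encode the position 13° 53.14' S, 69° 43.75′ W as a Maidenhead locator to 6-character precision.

FH56dc

Add 180° to longitude and 90° to latitude: 110.2708, 76.1143.
Field: lon ⌊110.2708/20⌋ = 5 → F; lat ⌊76.1143/10⌋ = 7 → H.
Square: lon ⌊10.2708/2⌋ = 5; lat ⌊6.1143/1⌋ = 6.
Subsquare: lon ⌊0.2708/0.0833333⌋ = 3 → d; lat ⌊0.1143/0.0416667⌋ = 2 → c.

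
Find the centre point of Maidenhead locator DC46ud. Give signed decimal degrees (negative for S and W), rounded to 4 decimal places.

Field D=3, C=2: +3·20° lon, +2·10° lat → SW at lon -120°, lat -70°.
Square 4, 6: +4·2° lon, +6·1° lat → SW at lon -112°, lat -64°.
Subsquare u=20, d=3: +20·0.0833333° lon, +3·0.0416667° lat → SW at lon -110.333°, lat -63.875°.
Cell spans 0.0833333° lon × 0.0416667° lat. Centre is SW corner plus half of each.
latitude -63.8542, longitude -110.2917.

-63.8542, -110.2917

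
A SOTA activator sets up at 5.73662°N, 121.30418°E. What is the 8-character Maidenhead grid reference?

Offset from 180°W / 90°S: lon 301.30418°, lat 95.73662°.
Field (20°×10°, letters A–R): lon ⌊301.30418/20⌋ = 15 → P; lat ⌊95.73662/10⌋ = 9 → J.
Square (2°×1°, digits 0–9): lon ⌊1.30418/2⌋ = 0; lat ⌊5.73662/1⌋ = 5.
Subsquare (5′×2.5′, letters a–x): lon ⌊1.30418/0.0833333⌋ = 15 → p; lat ⌊0.73662/0.0416667⌋ = 17 → r.
Extended square (30″×15″, digits 0–9): lon ⌊0.05418/0.00833333⌋ = 6; lat ⌊0.02829/0.00416667⌋ = 6.

PJ05pr66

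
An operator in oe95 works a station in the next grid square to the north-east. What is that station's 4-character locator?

Longitude square 9; +1 → 10, wraps to 0, carry into field.
Longitude field O = 14; +1 → 15 = P.
Latitude square 5; +1 → 6.

PE06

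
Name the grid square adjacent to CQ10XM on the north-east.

CQ20an

Longitude subsquare x = 23; +1 → 24, wraps to 0 = a, carry into square.
Longitude square 1; +1 → 2.
Latitude subsquare m = 12; +1 → 13 = n.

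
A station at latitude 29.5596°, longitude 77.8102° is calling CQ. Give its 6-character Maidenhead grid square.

Shift to the Maidenhead origin (180°W, 90°S): lon 257.8102, lat 119.5596.
Field: 257.8102/20 → 12 → M, 119.5596/10 → 11 → L; chars ML.
Square: 17.8102/2 → 8, 9.5596/1 → 9; chars 89.
Subsquare: 1.8102/0.0833333 → 21 → v, 0.5596/0.0416667 → 13 → n; chars vn.

ML89vn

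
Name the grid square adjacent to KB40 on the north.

KB41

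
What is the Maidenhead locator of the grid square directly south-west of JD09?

ID98

Longitude square 0; −1 → -1, wraps to 9, carry into field.
Longitude field J = 9; −1 → 8 = I.
Latitude square 9; −1 → 8.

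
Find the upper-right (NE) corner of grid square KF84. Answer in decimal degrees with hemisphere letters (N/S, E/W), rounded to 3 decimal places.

Field K=10, F=5: +10·20° lon, +5·10° lat → SW at lon 20°, lat -40°.
Square 8, 4: +8·2° lon, +4·1° lat → SW at lon 36°, lat -36°.
Cell spans 2° lon × 1° lat. NE corner is SW corner plus one full cell.
latitude 35.000° S, longitude 38.000° E.

35.000° S, 38.000° E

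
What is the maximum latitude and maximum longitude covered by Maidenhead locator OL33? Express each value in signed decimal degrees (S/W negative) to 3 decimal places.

24.000, 108.000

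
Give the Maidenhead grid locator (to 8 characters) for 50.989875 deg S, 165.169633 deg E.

RD29oa02

Shift to the Maidenhead origin (180°W, 90°S): lon 345.16963, lat 39.01013.
Field (20°×10°, letters A–R): lon ⌊345.16963/20⌋ = 17 → R; lat ⌊39.01013/10⌋ = 3 → D.
Square (2°×1°, digits 0–9): lon ⌊5.16963/2⌋ = 2; lat ⌊9.01013/1⌋ = 9.
Subsquare (5′×2.5′, letters a–x): lon ⌊1.16963/0.0833333⌋ = 14 → o; lat ⌊0.01013/0.0416667⌋ = 0 → a.
Extended square (30″×15″, digits 0–9): lon ⌊0.00297/0.00833333⌋ = 0; lat ⌊0.01013/0.00416667⌋ = 2.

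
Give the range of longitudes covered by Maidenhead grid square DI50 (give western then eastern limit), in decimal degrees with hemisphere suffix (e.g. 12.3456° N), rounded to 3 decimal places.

110.000° W, 108.000° W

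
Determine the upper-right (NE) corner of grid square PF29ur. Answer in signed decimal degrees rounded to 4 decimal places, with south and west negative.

Field P=15, F=5: +15·20° lon, +5·10° lat → SW at lon 120°, lat -40°.
Square 2, 9: +2·2° lon, +9·1° lat → SW at lon 124°, lat -31°.
Subsquare u=20, r=17: +20·0.0833333° lon, +17·0.0416667° lat → SW at lon 125.667°, lat -30.2917°.
Cell spans 0.0833333° lon × 0.0416667° lat. NE corner is SW corner plus one full cell.
latitude -30.2500, longitude 125.7500.

-30.2500, 125.7500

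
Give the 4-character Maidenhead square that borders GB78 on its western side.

Longitude square 7; −1 → 6.
The latitude characters are unchanged.

GB68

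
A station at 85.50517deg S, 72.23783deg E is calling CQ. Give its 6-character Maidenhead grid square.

Offset from 180°W / 90°S: lon 252.2378°, lat 4.4948°.
Field: 252.2378/20 → 12 → M, 4.4948/10 → 0 → A; chars MA.
Square: 12.2378/2 → 6, 4.4948/1 → 4; chars 64.
Subsquare: 0.2378/0.0833333 → 2 → c, 0.4948/0.0416667 → 11 → l; chars cl.

MA64cl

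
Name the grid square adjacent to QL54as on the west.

QL44xs

Longitude subsquare a = 0; −1 → -1, wraps to 23 = x, carry into square.
Longitude square 5; −1 → 4.
The latitude characters are unchanged.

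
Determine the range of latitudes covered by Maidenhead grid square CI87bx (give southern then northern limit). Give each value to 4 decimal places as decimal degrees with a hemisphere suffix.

2.0417° S, 2.0000° S

Field C=2, I=8: +2·20° lon, +8·10° lat → SW at lon -140°, lat -10°.
Square 8, 7: +8·2° lon, +7·1° lat → SW at lon -124°, lat -3°.
Subsquare b=1, x=23: +1·0.0833333° lon, +23·0.0416667° lat → SW at lon -123.917°, lat -2.04167°.
Cell spans 0.0833333° lon × 0.0416667° lat.
south 2.0417° S, north 2.0000° S.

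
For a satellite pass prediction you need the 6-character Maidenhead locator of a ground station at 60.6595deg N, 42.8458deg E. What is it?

Shift to the Maidenhead origin (180°W, 90°S): lon 222.8458, lat 150.6595.
Field: lon ⌊222.8458/20⌋ = 11 → L; lat ⌊150.6595/10⌋ = 15 → P.
Square: lon ⌊2.8458/2⌋ = 1; lat ⌊0.6595/1⌋ = 0.
Subsquare: lon ⌊0.8458/0.0833333⌋ = 10 → k; lat ⌊0.6595/0.0416667⌋ = 15 → p.

LP10kp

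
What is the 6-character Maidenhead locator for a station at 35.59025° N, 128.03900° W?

Shift to the Maidenhead origin (180°W, 90°S): lon 51.9610, lat 125.5902.
Field (20°×10°, letters A–R): lon ⌊51.9610/20⌋ = 2 → C; lat ⌊125.5902/10⌋ = 12 → M.
Square (2°×1°, digits 0–9): lon ⌊11.9610/2⌋ = 5; lat ⌊5.5902/1⌋ = 5.
Subsquare (5′×2.5′, letters a–x): lon ⌊1.9610/0.0833333⌋ = 23 → x; lat ⌊0.5902/0.0416667⌋ = 14 → o.

CM55xo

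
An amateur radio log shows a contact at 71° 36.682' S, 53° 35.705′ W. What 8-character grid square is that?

GB38ej83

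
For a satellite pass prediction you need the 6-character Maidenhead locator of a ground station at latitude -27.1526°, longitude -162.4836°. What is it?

AG82su

Offset from 180°W / 90°S: lon 17.5164°, lat 62.8474°.
Field: 17.5164/20 → 0 → A, 62.8474/10 → 6 → G; chars AG.
Square: 17.5164/2 → 8, 2.8474/1 → 2; chars 82.
Subsquare: 1.5164/0.0833333 → 18 → s, 0.8474/0.0416667 → 20 → u; chars su.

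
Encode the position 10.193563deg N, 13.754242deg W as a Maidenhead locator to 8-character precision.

IK30ce96

Add 180° to longitude and 90° to latitude: 166.24576, 100.19356.
Field (20°×10°, letters A–R): 166.24576/20 → 8 → I, 100.19356/10 → 10 → K; chars IK.
Square (2°×1°, digits 0–9): 6.24576/2 → 3, 0.19356/1 → 0; chars 30.
Subsquare (5′×2.5′, letters a–x): 0.24576/0.0833333 → 2 → c, 0.19356/0.0416667 → 4 → e; chars ce.
Extended square (30″×15″, digits 0–9): 0.07909/0.00833333 → 9, 0.02690/0.00416667 → 6; chars 96.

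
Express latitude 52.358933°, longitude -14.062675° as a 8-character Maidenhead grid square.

IO22xi26

Shift to the Maidenhead origin (180°W, 90°S): lon 165.93732, lat 142.35893.
Field: lon ⌊165.93732/20⌋ = 8 → I; lat ⌊142.35893/10⌋ = 14 → O.
Square: lon ⌊5.93732/2⌋ = 2; lat ⌊2.35893/1⌋ = 2.
Subsquare: lon ⌊1.93732/0.0833333⌋ = 23 → x; lat ⌊0.35893/0.0416667⌋ = 8 → i.
Extended square: lon ⌊0.02066/0.00833333⌋ = 2; lat ⌊0.02560/0.00416667⌋ = 6.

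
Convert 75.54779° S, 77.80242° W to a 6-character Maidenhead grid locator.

Add 180° to longitude and 90° to latitude: 102.1976, 14.4522.
Field: 102.1976/20 → 5 → F, 14.4522/10 → 1 → B; chars FB.
Square: 2.1976/2 → 1, 4.4522/1 → 4; chars 14.
Subsquare: 0.1976/0.0833333 → 2 → c, 0.4522/0.0416667 → 10 → k; chars ck.

FB14ck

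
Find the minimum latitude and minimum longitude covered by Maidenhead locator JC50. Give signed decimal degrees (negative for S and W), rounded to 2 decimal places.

-70.00, 10.00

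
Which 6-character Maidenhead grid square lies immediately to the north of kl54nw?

Latitude subsquare w = 22; +1 → 23 = x.
The longitude characters are unchanged.

KL54nx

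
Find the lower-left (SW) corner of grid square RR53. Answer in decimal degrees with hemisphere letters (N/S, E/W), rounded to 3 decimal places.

Field R=17, R=17: +17·20° lon, +17·10° lat → SW at lon 160°, lat 80°.
Square 5, 3: +5·2° lon, +3·1° lat → SW at lon 170°, lat 83°.
latitude 83.000° N, longitude 170.000° E.

83.000° N, 170.000° E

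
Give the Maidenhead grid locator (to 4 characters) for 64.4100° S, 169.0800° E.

RC45

Add 180° to longitude and 90° to latitude: 349.08, 25.59.
Field (20°×10°, letters A–R): lon ⌊349.08/20⌋ = 17 → R; lat ⌊25.59/10⌋ = 2 → C.
Square (2°×1°, digits 0–9): lon ⌊9.08/2⌋ = 4; lat ⌊5.59/1⌋ = 5.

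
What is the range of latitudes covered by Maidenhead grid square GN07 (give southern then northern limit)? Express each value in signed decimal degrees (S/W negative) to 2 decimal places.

47.00, 48.00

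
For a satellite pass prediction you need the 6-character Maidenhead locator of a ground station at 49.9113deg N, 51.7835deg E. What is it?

LN59vv

Shift to the Maidenhead origin (180°W, 90°S): lon 231.7835, lat 139.9113.
Field: 231.7835/20 → 11 → L, 139.9113/10 → 13 → N; chars LN.
Square: 11.7835/2 → 5, 9.9113/1 → 9; chars 59.
Subsquare: 1.7835/0.0833333 → 21 → v, 0.9113/0.0416667 → 21 → v; chars vv.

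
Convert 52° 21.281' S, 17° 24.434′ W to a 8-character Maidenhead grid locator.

Add 180° to longitude and 90° to latitude: 162.59277, 37.64532.
Field: lon ⌊162.59277/20⌋ = 8 → I; lat ⌊37.64532/10⌋ = 3 → D.
Square: lon ⌊2.59277/2⌋ = 1; lat ⌊7.64532/1⌋ = 7.
Subsquare: lon ⌊0.59277/0.0833333⌋ = 7 → h; lat ⌊0.64532/0.0416667⌋ = 15 → p.
Extended square: lon ⌊0.00943/0.00833333⌋ = 1; lat ⌊0.02032/0.00416667⌋ = 4.

ID17hp14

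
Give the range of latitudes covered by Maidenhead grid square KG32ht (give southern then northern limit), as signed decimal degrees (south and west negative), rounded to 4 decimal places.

-27.2083, -27.1667

Field K=10, G=6: +10·20° lon, +6·10° lat → SW at lon 20°, lat -30°.
Square 3, 2: +3·2° lon, +2·1° lat → SW at lon 26°, lat -28°.
Subsquare h=7, t=19: +7·0.0833333° lon, +19·0.0416667° lat → SW at lon 26.5833°, lat -27.2083°.
Cell spans 0.0833333° lon × 0.0416667° lat.
south -27.2083, north -27.1667.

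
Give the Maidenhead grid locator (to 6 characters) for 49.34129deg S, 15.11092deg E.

JE70np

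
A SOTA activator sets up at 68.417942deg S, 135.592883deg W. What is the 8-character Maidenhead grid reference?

Shift to the Maidenhead origin (180°W, 90°S): lon 44.40712, lat 21.58206.
Field (20°×10°, letters A–R): lon ⌊44.40712/20⌋ = 2 → C; lat ⌊21.58206/10⌋ = 2 → C.
Square (2°×1°, digits 0–9): lon ⌊4.40712/2⌋ = 2; lat ⌊1.58206/1⌋ = 1.
Subsquare (5′×2.5′, letters a–x): lon ⌊0.40712/0.0833333⌋ = 4 → e; lat ⌊0.58206/0.0416667⌋ = 13 → n.
Extended square (30″×15″, digits 0–9): lon ⌊0.07378/0.00833333⌋ = 8; lat ⌊0.04039/0.00416667⌋ = 9.

CC21en89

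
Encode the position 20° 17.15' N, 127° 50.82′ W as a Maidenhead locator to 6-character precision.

CL60bg

Shift to the Maidenhead origin (180°W, 90°S): lon 52.1530, lat 110.2858.
Field: 52.1530/20 → 2 → C, 110.2858/10 → 11 → L; chars CL.
Square: 12.1530/2 → 6, 0.2858/1 → 0; chars 60.
Subsquare: 0.1530/0.0833333 → 1 → b, 0.2858/0.0416667 → 6 → g; chars bg.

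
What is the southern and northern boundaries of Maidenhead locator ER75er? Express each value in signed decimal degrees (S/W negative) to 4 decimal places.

Field E=4, R=17: +4·20° lon, +17·10° lat → SW at lon -100°, lat 80°.
Square 7, 5: +7·2° lon, +5·1° lat → SW at lon -86°, lat 85°.
Subsquare e=4, r=17: +4·0.0833333° lon, +17·0.0416667° lat → SW at lon -85.6667°, lat 85.7083°.
Cell spans 0.0833333° lon × 0.0416667° lat.
south 85.7083, north 85.7500.

85.7083, 85.7500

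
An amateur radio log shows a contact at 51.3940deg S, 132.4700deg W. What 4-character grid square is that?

CD38

Add 180° to longitude and 90° to latitude: 47.53, 38.61.
Field: 47.53/20 → 2 → C, 38.61/10 → 3 → D; chars CD.
Square: 7.53/2 → 3, 8.61/1 → 8; chars 38.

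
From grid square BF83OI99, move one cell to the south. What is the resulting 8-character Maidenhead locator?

BF83oi98

Latitude extended square 9; −1 → 8.
The longitude characters are unchanged.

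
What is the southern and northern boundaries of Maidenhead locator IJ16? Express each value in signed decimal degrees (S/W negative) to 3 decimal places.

6.000, 7.000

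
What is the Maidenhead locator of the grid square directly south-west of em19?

Longitude square 1; −1 → 0.
Latitude square 9; −1 → 8.

EM08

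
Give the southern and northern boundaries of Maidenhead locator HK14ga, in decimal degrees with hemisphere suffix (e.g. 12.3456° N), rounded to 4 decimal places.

14.0000° N, 14.0417° N

Field H=7, K=10: +7·20° lon, +10·10° lat → SW at lon -40°, lat 10°.
Square 1, 4: +1·2° lon, +4·1° lat → SW at lon -38°, lat 14°.
Subsquare g=6, a=0: +6·0.0833333° lon, +0·0.0416667° lat → SW at lon -37.5°, lat 14°.
Cell spans 0.0833333° lon × 0.0416667° lat.
south 14.0000° N, north 14.0417° N.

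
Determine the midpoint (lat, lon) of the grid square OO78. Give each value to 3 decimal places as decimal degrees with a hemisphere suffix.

58.500° N, 115.000° E

Field O=14, O=14: +14·20° lon, +14·10° lat → SW at lon 100°, lat 50°.
Square 7, 8: +7·2° lon, +8·1° lat → SW at lon 114°, lat 58°.
Cell spans 2° lon × 1° lat. Centre is SW corner plus half of each.
latitude 58.500° N, longitude 115.000° E.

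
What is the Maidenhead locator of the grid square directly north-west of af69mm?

AF69ln

Longitude subsquare m = 12; −1 → 11 = l.
Latitude subsquare m = 12; +1 → 13 = n.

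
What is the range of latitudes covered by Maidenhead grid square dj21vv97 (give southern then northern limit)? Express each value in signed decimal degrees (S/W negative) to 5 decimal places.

Field D=3, J=9: +3·20° lon, +9·10° lat → SW at lon -120°, lat 0°.
Square 2, 1: +2·2° lon, +1·1° lat → SW at lon -116°, lat 1°.
Subsquare v=21, v=21: +21·0.0833333° lon, +21·0.0416667° lat → SW at lon -114.25°, lat 1.875°.
Extended square 9, 7: +9·0.00833333° lon, +7·0.00416667° lat → SW at lon -114.175°, lat 1.90417°.
Cell spans 0.00833333° lon × 0.00416667° lat.
south 1.90417, north 1.90833.

1.90417, 1.90833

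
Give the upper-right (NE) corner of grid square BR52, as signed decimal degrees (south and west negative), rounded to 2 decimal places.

83.00, -148.00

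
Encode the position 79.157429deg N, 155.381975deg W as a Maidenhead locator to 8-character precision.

BQ29hd47

Offset from 180°W / 90°S: lon 24.61802°, lat 169.15743°.
Field: 24.61802/20 → 1 → B, 169.15743/10 → 16 → Q; chars BQ.
Square: 4.61802/2 → 2, 9.15743/1 → 9; chars 29.
Subsquare: 0.61802/0.0833333 → 7 → h, 0.15743/0.0416667 → 3 → d; chars hd.
Extended square: 0.03469/0.00833333 → 4, 0.03243/0.00416667 → 7; chars 47.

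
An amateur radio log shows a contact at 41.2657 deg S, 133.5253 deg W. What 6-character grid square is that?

Add 180° to longitude and 90° to latitude: 46.4747, 48.7343.
Field (20°×10°, letters A–R): 46.4747/20 → 2 → C, 48.7343/10 → 4 → E; chars CE.
Square (2°×1°, digits 0–9): 6.4747/2 → 3, 8.7343/1 → 8; chars 38.
Subsquare (5′×2.5′, letters a–x): 0.4747/0.0833333 → 5 → f, 0.7343/0.0416667 → 17 → r; chars fr.

CE38fr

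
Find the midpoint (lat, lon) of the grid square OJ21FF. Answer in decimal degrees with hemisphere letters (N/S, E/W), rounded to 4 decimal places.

Field O=14, J=9: +14·20° lon, +9·10° lat → SW at lon 100°, lat 0°.
Square 2, 1: +2·2° lon, +1·1° lat → SW at lon 104°, lat 1°.
Subsquare f=5, f=5: +5·0.0833333° lon, +5·0.0416667° lat → SW at lon 104.417°, lat 1.20833°.
Cell spans 0.0833333° lon × 0.0416667° lat. Centre is SW corner plus half of each.
latitude 1.2292° N, longitude 104.4583° E.

1.2292° N, 104.4583° E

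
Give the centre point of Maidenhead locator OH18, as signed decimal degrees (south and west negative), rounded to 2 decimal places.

-11.50, 103.00

Field O=14, H=7: +14·20° lon, +7·10° lat → SW at lon 100°, lat -20°.
Square 1, 8: +1·2° lon, +8·1° lat → SW at lon 102°, lat -12°.
Cell spans 2° lon × 1° lat. Centre is SW corner plus half of each.
latitude -11.50, longitude 103.00.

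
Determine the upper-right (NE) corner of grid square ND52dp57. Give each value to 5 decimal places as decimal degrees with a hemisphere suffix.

Field N=13, D=3: +13·20° lon, +3·10° lat → SW at lon 80°, lat -60°.
Square 5, 2: +5·2° lon, +2·1° lat → SW at lon 90°, lat -58°.
Subsquare d=3, p=15: +3·0.0833333° lon, +15·0.0416667° lat → SW at lon 90.25°, lat -57.375°.
Extended square 5, 7: +5·0.00833333° lon, +7·0.00416667° lat → SW at lon 90.2917°, lat -57.3458°.
Cell spans 0.00833333° lon × 0.00416667° lat. NE corner is SW corner plus one full cell.
latitude 57.34167° S, longitude 90.30000° E.

57.34167° S, 90.30000° E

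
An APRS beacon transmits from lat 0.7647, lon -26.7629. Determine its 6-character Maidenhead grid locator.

HJ60os

Add 180° to longitude and 90° to latitude: 153.2371, 90.7647.
Field: lon ⌊153.2371/20⌋ = 7 → H; lat ⌊90.7647/10⌋ = 9 → J.
Square: lon ⌊13.2371/2⌋ = 6; lat ⌊0.7647/1⌋ = 0.
Subsquare: lon ⌊1.2371/0.0833333⌋ = 14 → o; lat ⌊0.7647/0.0416667⌋ = 18 → s.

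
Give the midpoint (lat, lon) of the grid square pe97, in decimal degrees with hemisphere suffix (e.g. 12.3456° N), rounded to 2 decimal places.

42.50° S, 139.00° E

Field P=15, E=4: +15·20° lon, +4·10° lat → SW at lon 120°, lat -50°.
Square 9, 7: +9·2° lon, +7·1° lat → SW at lon 138°, lat -43°.
Cell spans 2° lon × 1° lat. Centre is SW corner plus half of each.
latitude 42.50° S, longitude 139.00° E.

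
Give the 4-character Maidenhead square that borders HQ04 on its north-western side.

Longitude square 0; −1 → -1, wraps to 9, carry into field.
Longitude field H = 7; −1 → 6 = G.
Latitude square 4; +1 → 5.

GQ95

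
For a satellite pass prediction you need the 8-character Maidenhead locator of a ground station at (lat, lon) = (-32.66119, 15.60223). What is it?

JF77ti21

Add 180° to longitude and 90° to latitude: 195.60223, 57.33881.
Field (20°×10°, letters A–R): 195.60223/20 → 9 → J, 57.33881/10 → 5 → F; chars JF.
Square (2°×1°, digits 0–9): 15.60223/2 → 7, 7.33881/1 → 7; chars 77.
Subsquare (5′×2.5′, letters a–x): 1.60223/0.0833333 → 19 → t, 0.33881/0.0416667 → 8 → i; chars ti.
Extended square (30″×15″, digits 0–9): 0.01890/0.00833333 → 2, 0.00548/0.00416667 → 1; chars 21.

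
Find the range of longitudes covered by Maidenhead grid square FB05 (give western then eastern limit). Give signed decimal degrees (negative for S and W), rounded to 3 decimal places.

-80.000, -78.000

Field F=5, B=1: +5·20° lon, +1·10° lat → SW at lon -80°, lat -80°.
Square 0, 5: +0·2° lon, +5·1° lat → SW at lon -80°, lat -75°.
Cell spans 2° lon × 1° lat.
west -80.000, east -78.000.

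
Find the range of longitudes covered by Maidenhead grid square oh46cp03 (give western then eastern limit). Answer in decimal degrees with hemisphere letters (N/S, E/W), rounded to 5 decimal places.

108.16667° E, 108.17500° E

Field O=14, H=7: +14·20° lon, +7·10° lat → SW at lon 100°, lat -20°.
Square 4, 6: +4·2° lon, +6·1° lat → SW at lon 108°, lat -14°.
Subsquare c=2, p=15: +2·0.0833333° lon, +15·0.0416667° lat → SW at lon 108.167°, lat -13.375°.
Extended square 0, 3: +0·0.00833333° lon, +3·0.00416667° lat → SW at lon 108.167°, lat -13.3625°.
Cell spans 0.00833333° lon × 0.00416667° lat.
west 108.16667° E, east 108.17500° E.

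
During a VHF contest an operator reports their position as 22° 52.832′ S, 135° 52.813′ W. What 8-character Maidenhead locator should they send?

CG27bc48

Add 180° to longitude and 90° to latitude: 44.11978, 67.11947.
Field (20°×10°, letters A–R): lon ⌊44.11978/20⌋ = 2 → C; lat ⌊67.11947/10⌋ = 6 → G.
Square (2°×1°, digits 0–9): lon ⌊4.11978/2⌋ = 2; lat ⌊7.11947/1⌋ = 7.
Subsquare (5′×2.5′, letters a–x): lon ⌊0.11978/0.0833333⌋ = 1 → b; lat ⌊0.11947/0.0416667⌋ = 2 → c.
Extended square (30″×15″, digits 0–9): lon ⌊0.03645/0.00833333⌋ = 4; lat ⌊0.03613/0.00416667⌋ = 8.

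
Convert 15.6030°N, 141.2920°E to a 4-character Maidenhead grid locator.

Add 180° to longitude and 90° to latitude: 321.29, 105.60.
Field: lon ⌊321.29/20⌋ = 16 → Q; lat ⌊105.60/10⌋ = 10 → K.
Square: lon ⌊1.29/2⌋ = 0; lat ⌊5.60/1⌋ = 5.

QK05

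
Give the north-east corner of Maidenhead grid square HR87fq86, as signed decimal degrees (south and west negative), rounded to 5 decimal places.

Field H=7, R=17: +7·20° lon, +17·10° lat → SW at lon -40°, lat 80°.
Square 8, 7: +8·2° lon, +7·1° lat → SW at lon -24°, lat 87°.
Subsquare f=5, q=16: +5·0.0833333° lon, +16·0.0416667° lat → SW at lon -23.5833°, lat 87.6667°.
Extended square 8, 6: +8·0.00833333° lon, +6·0.00416667° lat → SW at lon -23.5167°, lat 87.6917°.
Cell spans 0.00833333° lon × 0.00416667° lat. NE corner is SW corner plus one full cell.
latitude 87.69583, longitude -23.50833.

87.69583, -23.50833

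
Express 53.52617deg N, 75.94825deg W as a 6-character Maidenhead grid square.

FO23am

Offset from 180°W / 90°S: lon 104.0517°, lat 143.5262°.
Field: lon ⌊104.0517/20⌋ = 5 → F; lat ⌊143.5262/10⌋ = 14 → O.
Square: lon ⌊4.0517/2⌋ = 2; lat ⌊3.5262/1⌋ = 3.
Subsquare: lon ⌊0.0517/0.0833333⌋ = 0 → a; lat ⌊0.5262/0.0416667⌋ = 12 → m.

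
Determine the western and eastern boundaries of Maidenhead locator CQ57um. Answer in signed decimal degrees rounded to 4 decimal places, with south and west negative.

-128.3333, -128.2500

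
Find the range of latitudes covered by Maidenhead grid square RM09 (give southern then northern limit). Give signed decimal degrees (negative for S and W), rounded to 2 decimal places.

39.00, 40.00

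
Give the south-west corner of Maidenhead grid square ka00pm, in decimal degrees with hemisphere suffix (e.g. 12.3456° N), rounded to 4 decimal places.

Field K=10, A=0: +10·20° lon, +0·10° lat → SW at lon 20°, lat -90°.
Square 0, 0: +0·2° lon, +0·1° lat → SW at lon 20°, lat -90°.
Subsquare p=15, m=12: +15·0.0833333° lon, +12·0.0416667° lat → SW at lon 21.25°, lat -89.5°.
latitude 89.5000° S, longitude 21.2500° E.

89.5000° S, 21.2500° E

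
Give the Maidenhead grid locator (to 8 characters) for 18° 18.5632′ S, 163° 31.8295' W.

AH81fq65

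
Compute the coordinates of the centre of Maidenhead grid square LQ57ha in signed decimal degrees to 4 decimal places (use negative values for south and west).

Field L=11, Q=16: +11·20° lon, +16·10° lat → SW at lon 40°, lat 70°.
Square 5, 7: +5·2° lon, +7·1° lat → SW at lon 50°, lat 77°.
Subsquare h=7, a=0: +7·0.0833333° lon, +0·0.0416667° lat → SW at lon 50.5833°, lat 77°.
Cell spans 0.0833333° lon × 0.0416667° lat. Centre is SW corner plus half of each.
latitude 77.0208, longitude 50.6250.

77.0208, 50.6250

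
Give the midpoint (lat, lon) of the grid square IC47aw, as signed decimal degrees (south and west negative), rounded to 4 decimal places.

-62.0625, -11.9583

Field I=8, C=2: +8·20° lon, +2·10° lat → SW at lon -20°, lat -70°.
Square 4, 7: +4·2° lon, +7·1° lat → SW at lon -12°, lat -63°.
Subsquare a=0, w=22: +0·0.0833333° lon, +22·0.0416667° lat → SW at lon -12°, lat -62.0833°.
Cell spans 0.0833333° lon × 0.0416667° lat. Centre is SW corner plus half of each.
latitude -62.0625, longitude -11.9583.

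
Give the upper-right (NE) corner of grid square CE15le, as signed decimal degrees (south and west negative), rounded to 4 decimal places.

-44.7917, -137.0000

Field C=2, E=4: +2·20° lon, +4·10° lat → SW at lon -140°, lat -50°.
Square 1, 5: +1·2° lon, +5·1° lat → SW at lon -138°, lat -45°.
Subsquare l=11, e=4: +11·0.0833333° lon, +4·0.0416667° lat → SW at lon -137.083°, lat -44.8333°.
Cell spans 0.0833333° lon × 0.0416667° lat. NE corner is SW corner plus one full cell.
latitude -44.7917, longitude -137.0000.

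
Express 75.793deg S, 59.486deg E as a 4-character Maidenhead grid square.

LB94

Shift to the Maidenhead origin (180°W, 90°S): lon 239.49, lat 14.21.
Field (20°×10°, letters A–R): lon ⌊239.49/20⌋ = 11 → L; lat ⌊14.21/10⌋ = 1 → B.
Square (2°×1°, digits 0–9): lon ⌊19.49/2⌋ = 9; lat ⌊4.21/1⌋ = 4.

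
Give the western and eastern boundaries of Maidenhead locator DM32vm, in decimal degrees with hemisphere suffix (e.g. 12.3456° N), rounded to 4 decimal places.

Field D=3, M=12: +3·20° lon, +12·10° lat → SW at lon -120°, lat 30°.
Square 3, 2: +3·2° lon, +2·1° lat → SW at lon -114°, lat 32°.
Subsquare v=21, m=12: +21·0.0833333° lon, +12·0.0416667° lat → SW at lon -112.25°, lat 32.5°.
Cell spans 0.0833333° lon × 0.0416667° lat.
west 112.2500° W, east 112.1667° W.

112.2500° W, 112.1667° W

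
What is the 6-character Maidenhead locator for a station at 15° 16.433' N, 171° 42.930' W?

Offset from 180°W / 90°S: lon 8.2845°, lat 105.2739°.
Field: 8.2845/20 → 0 → A, 105.2739/10 → 10 → K; chars AK.
Square: 8.2845/2 → 4, 5.2739/1 → 5; chars 45.
Subsquare: 0.2845/0.0833333 → 3 → d, 0.2739/0.0416667 → 6 → g; chars dg.

AK45dg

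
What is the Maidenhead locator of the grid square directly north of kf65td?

KF65te

Latitude subsquare d = 3; +1 → 4 = e.
The longitude characters are unchanged.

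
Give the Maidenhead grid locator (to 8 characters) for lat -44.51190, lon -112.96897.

Offset from 180°W / 90°S: lon 67.03103°, lat 45.48810°.
Field (20°×10°, letters A–R): lon ⌊67.03103/20⌋ = 3 → D; lat ⌊45.48810/10⌋ = 4 → E.
Square (2°×1°, digits 0–9): lon ⌊7.03103/2⌋ = 3; lat ⌊5.48810/1⌋ = 5.
Subsquare (5′×2.5′, letters a–x): lon ⌊1.03103/0.0833333⌋ = 12 → m; lat ⌊0.48810/0.0416667⌋ = 11 → l.
Extended square (30″×15″, digits 0–9): lon ⌊0.03103/0.00833333⌋ = 3; lat ⌊0.02977/0.00416667⌋ = 7.

DE35ml37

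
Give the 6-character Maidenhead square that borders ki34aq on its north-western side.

KI24xr

Longitude subsquare a = 0; −1 → -1, wraps to 23 = x, carry into square.
Longitude square 3; −1 → 2.
Latitude subsquare q = 16; +1 → 17 = r.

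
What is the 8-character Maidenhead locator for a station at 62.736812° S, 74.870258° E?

Offset from 180°W / 90°S: lon 254.87026°, lat 27.26319°.
Field: lon ⌊254.87026/20⌋ = 12 → M; lat ⌊27.26319/10⌋ = 2 → C.
Square: lon ⌊14.87026/2⌋ = 7; lat ⌊7.26319/1⌋ = 7.
Subsquare: lon ⌊0.87026/0.0833333⌋ = 10 → k; lat ⌊0.26319/0.0416667⌋ = 6 → g.
Extended square: lon ⌊0.03692/0.00833333⌋ = 4; lat ⌊0.01319/0.00416667⌋ = 3.

MC77kg43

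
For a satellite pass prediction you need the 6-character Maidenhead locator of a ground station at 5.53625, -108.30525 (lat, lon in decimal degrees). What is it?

Offset from 180°W / 90°S: lon 71.6947°, lat 95.5362°.
Field: lon ⌊71.6947/20⌋ = 3 → D; lat ⌊95.5362/10⌋ = 9 → J.
Square: lon ⌊11.6947/2⌋ = 5; lat ⌊5.5362/1⌋ = 5.
Subsquare: lon ⌊1.6947/0.0833333⌋ = 20 → u; lat ⌊0.5362/0.0416667⌋ = 12 → m.

DJ55um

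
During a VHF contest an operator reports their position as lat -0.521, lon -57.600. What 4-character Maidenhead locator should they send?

GI19

Shift to the Maidenhead origin (180°W, 90°S): lon 122.40, lat 89.48.
Field (20°×10°, letters A–R): 122.40/20 → 6 → G, 89.48/10 → 8 → I; chars GI.
Square (2°×1°, digits 0–9): 2.40/2 → 1, 9.48/1 → 9; chars 19.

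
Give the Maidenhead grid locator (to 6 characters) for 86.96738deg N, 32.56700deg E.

KR66gx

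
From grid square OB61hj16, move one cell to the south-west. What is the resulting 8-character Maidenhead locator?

Longitude extended square 1; −1 → 0.
Latitude extended square 6; −1 → 5.

OB61hj05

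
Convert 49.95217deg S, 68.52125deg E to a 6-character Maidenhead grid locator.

ME40gb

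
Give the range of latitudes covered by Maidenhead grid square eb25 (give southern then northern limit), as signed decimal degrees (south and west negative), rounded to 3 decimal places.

Field E=4, B=1: +4·20° lon, +1·10° lat → SW at lon -100°, lat -80°.
Square 2, 5: +2·2° lon, +5·1° lat → SW at lon -96°, lat -75°.
Cell spans 2° lon × 1° lat.
south -75.000, north -74.000.

-75.000, -74.000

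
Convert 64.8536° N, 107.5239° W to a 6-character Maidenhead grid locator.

DP64fu

Shift to the Maidenhead origin (180°W, 90°S): lon 72.4761, lat 154.8536.
Field: 72.4761/20 → 3 → D, 154.8536/10 → 15 → P; chars DP.
Square: 12.4761/2 → 6, 4.8536/1 → 4; chars 64.
Subsquare: 0.4761/0.0833333 → 5 → f, 0.8536/0.0416667 → 20 → u; chars fu.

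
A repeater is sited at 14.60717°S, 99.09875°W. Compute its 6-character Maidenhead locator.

Add 180° to longitude and 90° to latitude: 80.9013, 75.3928.
Field (20°×10°, letters A–R): 80.9013/20 → 4 → E, 75.3928/10 → 7 → H; chars EH.
Square (2°×1°, digits 0–9): 0.9013/2 → 0, 5.3928/1 → 5; chars 05.
Subsquare (5′×2.5′, letters a–x): 0.9013/0.0833333 → 10 → k, 0.3928/0.0416667 → 9 → j; chars kj.

EH05kj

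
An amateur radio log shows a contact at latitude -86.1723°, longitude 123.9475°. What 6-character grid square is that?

PA13xt

Shift to the Maidenhead origin (180°W, 90°S): lon 303.9475, lat 3.8277.
Field (20°×10°, letters A–R): 303.9475/20 → 15 → P, 3.8277/10 → 0 → A; chars PA.
Square (2°×1°, digits 0–9): 3.9475/2 → 1, 3.8277/1 → 3; chars 13.
Subsquare (5′×2.5′, letters a–x): 1.9475/0.0833333 → 23 → x, 0.8277/0.0416667 → 19 → t; chars xt.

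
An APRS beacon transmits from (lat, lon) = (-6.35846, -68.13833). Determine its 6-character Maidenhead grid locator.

Offset from 180°W / 90°S: lon 111.8617°, lat 83.6415°.
Field (20°×10°, letters A–R): 111.8617/20 → 5 → F, 83.6415/10 → 8 → I; chars FI.
Square (2°×1°, digits 0–9): 11.8617/2 → 5, 3.6415/1 → 3; chars 53.
Subsquare (5′×2.5′, letters a–x): 1.8617/0.0833333 → 22 → w, 0.6415/0.0416667 → 15 → p; chars wp.

FI53wp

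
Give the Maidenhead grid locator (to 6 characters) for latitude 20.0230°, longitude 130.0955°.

PL50ba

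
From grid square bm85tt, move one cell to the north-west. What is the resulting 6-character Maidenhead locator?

Longitude subsquare t = 19; −1 → 18 = s.
Latitude subsquare t = 19; +1 → 20 = u.

BM85su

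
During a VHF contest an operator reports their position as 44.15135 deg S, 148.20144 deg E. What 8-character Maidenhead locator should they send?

Offset from 180°W / 90°S: lon 328.20144°, lat 45.84865°.
Field: 328.20144/20 → 16 → Q, 45.84865/10 → 4 → E; chars QE.
Square: 8.20144/2 → 4, 5.84865/1 → 5; chars 45.
Subsquare: 0.20144/0.0833333 → 2 → c, 0.84865/0.0416667 → 20 → u; chars cu.
Extended square: 0.03477/0.00833333 → 4, 0.01532/0.00416667 → 3; chars 43.

QE45cu43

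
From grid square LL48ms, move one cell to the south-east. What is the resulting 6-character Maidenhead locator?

LL48nr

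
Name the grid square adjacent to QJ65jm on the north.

Latitude subsquare m = 12; +1 → 13 = n.
The longitude characters are unchanged.

QJ65jn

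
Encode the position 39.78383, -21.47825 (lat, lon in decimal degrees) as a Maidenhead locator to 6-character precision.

HM99gs

Add 180° to longitude and 90° to latitude: 158.5217, 129.7838.
Field: 158.5217/20 → 7 → H, 129.7838/10 → 12 → M; chars HM.
Square: 18.5217/2 → 9, 9.7838/1 → 9; chars 99.
Subsquare: 0.5217/0.0833333 → 6 → g, 0.7838/0.0416667 → 18 → s; chars gs.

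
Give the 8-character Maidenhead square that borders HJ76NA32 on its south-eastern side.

Longitude extended square 3; +1 → 4.
Latitude extended square 2; −1 → 1.

HJ76na41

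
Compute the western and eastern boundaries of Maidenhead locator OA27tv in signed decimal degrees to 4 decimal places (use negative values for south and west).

105.5833, 105.6667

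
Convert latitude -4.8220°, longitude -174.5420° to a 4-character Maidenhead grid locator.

AI25

Offset from 180°W / 90°S: lon 5.46°, lat 85.18°.
Field: lon ⌊5.46/20⌋ = 0 → A; lat ⌊85.18/10⌋ = 8 → I.
Square: lon ⌊5.46/2⌋ = 2; lat ⌊5.18/1⌋ = 5.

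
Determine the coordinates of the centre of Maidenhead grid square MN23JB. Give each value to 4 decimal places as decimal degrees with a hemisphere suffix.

43.0625° N, 64.7917° E

Field M=12, N=13: +12·20° lon, +13·10° lat → SW at lon 60°, lat 40°.
Square 2, 3: +2·2° lon, +3·1° lat → SW at lon 64°, lat 43°.
Subsquare j=9, b=1: +9·0.0833333° lon, +1·0.0416667° lat → SW at lon 64.75°, lat 43.0417°.
Cell spans 0.0833333° lon × 0.0416667° lat. Centre is SW corner plus half of each.
latitude 43.0625° N, longitude 64.7917° E.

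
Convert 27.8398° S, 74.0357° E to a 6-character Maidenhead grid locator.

MG72ad

Offset from 180°W / 90°S: lon 254.0357°, lat 62.1602°.
Field: 254.0357/20 → 12 → M, 62.1602/10 → 6 → G; chars MG.
Square: 14.0357/2 → 7, 2.1602/1 → 2; chars 72.
Subsquare: 0.0357/0.0833333 → 0 → a, 0.1602/0.0416667 → 3 → d; chars ad.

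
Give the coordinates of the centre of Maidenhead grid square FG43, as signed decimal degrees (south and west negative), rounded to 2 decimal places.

-26.50, -71.00

Field F=5, G=6: +5·20° lon, +6·10° lat → SW at lon -80°, lat -30°.
Square 4, 3: +4·2° lon, +3·1° lat → SW at lon -72°, lat -27°.
Cell spans 2° lon × 1° lat. Centre is SW corner plus half of each.
latitude -26.50, longitude -71.00.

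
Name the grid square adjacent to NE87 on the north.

NE88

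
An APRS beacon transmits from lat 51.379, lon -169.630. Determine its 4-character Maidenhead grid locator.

AO51

Offset from 180°W / 90°S: lon 10.37°, lat 141.38°.
Field: 10.37/20 → 0 → A, 141.38/10 → 14 → O; chars AO.
Square: 10.37/2 → 5, 1.38/1 → 1; chars 51.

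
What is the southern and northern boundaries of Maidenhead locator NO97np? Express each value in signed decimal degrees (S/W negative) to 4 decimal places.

57.6250, 57.6667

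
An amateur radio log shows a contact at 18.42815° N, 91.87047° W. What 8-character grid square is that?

EK48bk52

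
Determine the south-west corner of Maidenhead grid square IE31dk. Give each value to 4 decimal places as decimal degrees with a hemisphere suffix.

48.5833° S, 13.7500° W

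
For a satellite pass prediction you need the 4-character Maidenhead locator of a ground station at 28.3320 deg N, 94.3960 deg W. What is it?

EL28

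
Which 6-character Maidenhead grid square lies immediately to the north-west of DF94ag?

DF84xh

Longitude subsquare a = 0; −1 → -1, wraps to 23 = x, carry into square.
Longitude square 9; −1 → 8.
Latitude subsquare g = 6; +1 → 7 = h.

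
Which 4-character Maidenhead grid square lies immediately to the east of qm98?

RM08

Longitude square 9; +1 → 10, wraps to 0, carry into field.
Longitude field Q = 16; +1 → 17 = R.
The latitude characters are unchanged.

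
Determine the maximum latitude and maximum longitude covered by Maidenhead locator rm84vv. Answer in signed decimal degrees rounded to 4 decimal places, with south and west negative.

34.9167, 177.8333

Field R=17, M=12: +17·20° lon, +12·10° lat → SW at lon 160°, lat 30°.
Square 8, 4: +8·2° lon, +4·1° lat → SW at lon 176°, lat 34°.
Subsquare v=21, v=21: +21·0.0833333° lon, +21·0.0416667° lat → SW at lon 177.75°, lat 34.875°.
Cell spans 0.0833333° lon × 0.0416667° lat. NE corner is SW corner plus one full cell.
latitude 34.9167, longitude 177.8333.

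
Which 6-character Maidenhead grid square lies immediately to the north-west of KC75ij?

KC75hk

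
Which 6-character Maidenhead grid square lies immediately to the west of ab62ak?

AB52xk

Longitude subsquare a = 0; −1 → -1, wraps to 23 = x, carry into square.
Longitude square 6; −1 → 5.
The latitude characters are unchanged.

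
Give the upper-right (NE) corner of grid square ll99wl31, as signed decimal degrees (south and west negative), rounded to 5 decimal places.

Field L=11, L=11: +11·20° lon, +11·10° lat → SW at lon 40°, lat 20°.
Square 9, 9: +9·2° lon, +9·1° lat → SW at lon 58°, lat 29°.
Subsquare w=22, l=11: +22·0.0833333° lon, +11·0.0416667° lat → SW at lon 59.8333°, lat 29.4583°.
Extended square 3, 1: +3·0.00833333° lon, +1·0.00416667° lat → SW at lon 59.8583°, lat 29.4625°.
Cell spans 0.00833333° lon × 0.00416667° lat. NE corner is SW corner plus one full cell.
latitude 29.46667, longitude 59.86667.

29.46667, 59.86667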